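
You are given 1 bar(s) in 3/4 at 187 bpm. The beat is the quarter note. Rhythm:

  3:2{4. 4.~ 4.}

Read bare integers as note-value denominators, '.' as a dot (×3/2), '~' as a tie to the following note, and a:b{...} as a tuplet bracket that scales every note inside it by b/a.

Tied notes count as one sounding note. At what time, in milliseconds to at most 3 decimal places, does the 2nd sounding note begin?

1. 0.0ms @ 0 + 320.856ms (1)
2. 320.856ms @ 1 + 641.711ms (2)

note 2 onset = 1b = 320.856ms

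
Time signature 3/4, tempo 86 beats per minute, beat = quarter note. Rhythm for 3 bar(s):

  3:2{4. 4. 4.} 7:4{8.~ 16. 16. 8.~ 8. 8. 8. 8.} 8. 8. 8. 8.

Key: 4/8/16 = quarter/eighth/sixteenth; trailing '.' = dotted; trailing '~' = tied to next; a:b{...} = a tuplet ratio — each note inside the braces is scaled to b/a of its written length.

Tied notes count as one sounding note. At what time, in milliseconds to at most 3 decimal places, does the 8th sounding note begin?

note 8 onset = 36/7b = 3588.04ms

1. 0.0ms @ 0 + 697.674ms (1)
2. 697.674ms @ 1 + 697.674ms (1)
3. 1395.349ms @ 2 + 697.674ms (1)
4. 2093.023ms @ 3 + 448.505ms (9/14)
5. 2541.528ms @ 51/14 + 149.502ms (3/14)
6. 2691.03ms @ 27/7 + 598.007ms (6/7)
7. 3289.037ms @ 33/7 + 299.003ms (3/7)
8. 3588.04ms @ 36/7 + 299.003ms (3/7)
9. 3887.043ms @ 39/7 + 299.003ms (3/7)
10. 4186.047ms @ 6 + 523.256ms (3/4)
11. 4709.302ms @ 27/4 + 523.256ms (3/4)
12. 5232.558ms @ 15/2 + 523.256ms (3/4)
13. 5755.814ms @ 33/4 + 523.256ms (3/4)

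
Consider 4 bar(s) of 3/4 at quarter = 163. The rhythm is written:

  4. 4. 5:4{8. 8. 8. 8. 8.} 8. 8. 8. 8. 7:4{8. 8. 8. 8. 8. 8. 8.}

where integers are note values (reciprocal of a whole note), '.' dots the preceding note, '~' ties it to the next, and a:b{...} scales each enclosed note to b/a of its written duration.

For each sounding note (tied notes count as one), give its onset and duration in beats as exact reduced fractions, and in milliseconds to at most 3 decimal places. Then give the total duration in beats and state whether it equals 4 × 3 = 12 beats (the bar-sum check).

1) 0.0ms=0b +552.147ms=3/2b
2) 552.147ms=3/2b +552.147ms=3/2b
3) 1104.294ms=3b +220.859ms=3/5b
4) 1325.153ms=18/5b +220.859ms=3/5b
5) 1546.012ms=21/5b +220.859ms=3/5b
6) 1766.871ms=24/5b +220.859ms=3/5b
7) 1987.73ms=27/5b +220.859ms=3/5b
8) 2208.589ms=6b +276.074ms=3/4b
9) 2484.663ms=27/4b +276.074ms=3/4b
10) 2760.736ms=15/2b +276.074ms=3/4b
11) 3036.81ms=33/4b +276.074ms=3/4b
12) 3312.883ms=9b +157.756ms=3/7b
13) 3470.64ms=66/7b +157.756ms=3/7b
14) 3628.396ms=69/7b +157.756ms=3/7b
15) 3786.152ms=72/7b +157.756ms=3/7b
16) 3943.909ms=75/7b +157.756ms=3/7b
17) 4101.665ms=78/7b +157.756ms=3/7b
18) 4259.422ms=81/7b +157.756ms=3/7b
Σ=12b of 12 (163bpm 3/4) — PASS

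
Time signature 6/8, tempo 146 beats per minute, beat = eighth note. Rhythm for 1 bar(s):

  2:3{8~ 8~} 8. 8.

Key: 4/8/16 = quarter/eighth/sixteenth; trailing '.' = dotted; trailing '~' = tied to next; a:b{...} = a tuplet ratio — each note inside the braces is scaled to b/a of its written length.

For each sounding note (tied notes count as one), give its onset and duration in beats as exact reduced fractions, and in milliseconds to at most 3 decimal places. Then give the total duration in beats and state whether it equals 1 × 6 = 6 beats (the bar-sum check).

1) 0.0ms=0b +1849.315ms=9/2b
2) 1849.315ms=9/2b +616.438ms=3/2b
Σ=6b of 6 (146bpm 6/8) — PASS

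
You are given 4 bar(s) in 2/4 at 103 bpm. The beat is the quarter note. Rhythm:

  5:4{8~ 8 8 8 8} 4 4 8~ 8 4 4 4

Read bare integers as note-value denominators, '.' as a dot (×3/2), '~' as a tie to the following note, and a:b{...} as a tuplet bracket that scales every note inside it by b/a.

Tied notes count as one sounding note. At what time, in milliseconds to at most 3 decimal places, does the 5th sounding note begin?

note 5 onset = 2b = 1165.049ms

1. 0.0ms @ 0 + 466.019ms (4/5)
2. 466.019ms @ 4/5 + 233.01ms (2/5)
3. 699.029ms @ 6/5 + 233.01ms (2/5)
4. 932.039ms @ 8/5 + 233.01ms (2/5)
5. 1165.049ms @ 2 + 582.524ms (1)
6. 1747.573ms @ 3 + 582.524ms (1)
7. 2330.097ms @ 4 + 582.524ms (1)
8. 2912.621ms @ 5 + 582.524ms (1)
9. 3495.146ms @ 6 + 582.524ms (1)
10. 4077.67ms @ 7 + 582.524ms (1)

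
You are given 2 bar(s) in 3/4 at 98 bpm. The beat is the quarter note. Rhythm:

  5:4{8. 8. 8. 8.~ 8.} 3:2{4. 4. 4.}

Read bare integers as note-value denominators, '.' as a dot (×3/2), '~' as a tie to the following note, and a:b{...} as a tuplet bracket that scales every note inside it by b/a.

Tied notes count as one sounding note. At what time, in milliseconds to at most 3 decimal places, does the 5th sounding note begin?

note 5 onset = 3b = 1836.735ms

1. 0.0ms @ 0 + 367.347ms (3/5)
2. 367.347ms @ 3/5 + 367.347ms (3/5)
3. 734.694ms @ 6/5 + 367.347ms (3/5)
4. 1102.041ms @ 9/5 + 734.694ms (6/5)
5. 1836.735ms @ 3 + 612.245ms (1)
6. 2448.98ms @ 4 + 612.245ms (1)
7. 3061.224ms @ 5 + 612.245ms (1)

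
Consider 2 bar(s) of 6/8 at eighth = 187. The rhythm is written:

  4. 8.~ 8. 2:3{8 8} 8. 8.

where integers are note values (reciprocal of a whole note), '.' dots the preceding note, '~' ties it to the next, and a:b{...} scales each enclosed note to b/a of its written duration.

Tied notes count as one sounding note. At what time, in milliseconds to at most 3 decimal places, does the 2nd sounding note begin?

1. 0.0ms @ 0 + 962.567ms (3)
2. 962.567ms @ 3 + 962.567ms (3)
3. 1925.134ms @ 6 + 481.283ms (3/2)
4. 2406.417ms @ 15/2 + 481.283ms (3/2)
5. 2887.701ms @ 9 + 481.283ms (3/2)
6. 3368.984ms @ 21/2 + 481.283ms (3/2)

note 2 onset = 3b = 962.567ms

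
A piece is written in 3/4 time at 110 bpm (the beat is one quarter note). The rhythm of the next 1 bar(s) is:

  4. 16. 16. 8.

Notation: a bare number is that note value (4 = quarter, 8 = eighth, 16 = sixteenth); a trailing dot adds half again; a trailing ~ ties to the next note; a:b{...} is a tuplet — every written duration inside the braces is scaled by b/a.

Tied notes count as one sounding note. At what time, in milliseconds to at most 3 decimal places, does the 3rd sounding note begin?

note 3 onset = 15/8b = 1022.727ms

1. 0.0ms @ 0 + 818.182ms (3/2)
2. 818.182ms @ 3/2 + 204.545ms (3/8)
3. 1022.727ms @ 15/8 + 204.545ms (3/8)
4. 1227.273ms @ 9/4 + 409.091ms (3/4)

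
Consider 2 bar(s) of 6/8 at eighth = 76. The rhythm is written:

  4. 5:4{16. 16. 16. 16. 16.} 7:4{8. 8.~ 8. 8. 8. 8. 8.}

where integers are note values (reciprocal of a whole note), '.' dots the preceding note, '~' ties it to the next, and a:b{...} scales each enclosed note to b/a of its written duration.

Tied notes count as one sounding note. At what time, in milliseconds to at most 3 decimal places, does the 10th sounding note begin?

1. 0.0ms @ 0 + 2368.421ms (3)
2. 2368.421ms @ 3 + 473.684ms (3/5)
3. 2842.105ms @ 18/5 + 473.684ms (3/5)
4. 3315.789ms @ 21/5 + 473.684ms (3/5)
5. 3789.474ms @ 24/5 + 473.684ms (3/5)
6. 4263.158ms @ 27/5 + 473.684ms (3/5)
7. 4736.842ms @ 6 + 676.692ms (6/7)
8. 5413.534ms @ 48/7 + 1353.383ms (12/7)
9. 6766.917ms @ 60/7 + 676.692ms (6/7)
10. 7443.609ms @ 66/7 + 676.692ms (6/7)
11. 8120.301ms @ 72/7 + 676.692ms (6/7)
12. 8796.992ms @ 78/7 + 676.692ms (6/7)

note 10 onset = 66/7b = 7443.609ms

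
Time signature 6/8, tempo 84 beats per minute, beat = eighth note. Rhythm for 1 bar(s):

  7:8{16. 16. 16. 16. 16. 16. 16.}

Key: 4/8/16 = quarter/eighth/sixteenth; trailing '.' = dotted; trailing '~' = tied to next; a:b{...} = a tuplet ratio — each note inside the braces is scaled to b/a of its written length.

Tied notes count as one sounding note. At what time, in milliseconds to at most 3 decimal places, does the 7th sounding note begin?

note 7 onset = 36/7b = 3673.469ms

1. 0.0ms @ 0 + 612.245ms (6/7)
2. 612.245ms @ 6/7 + 612.245ms (6/7)
3. 1224.49ms @ 12/7 + 612.245ms (6/7)
4. 1836.735ms @ 18/7 + 612.245ms (6/7)
5. 2448.98ms @ 24/7 + 612.245ms (6/7)
6. 3061.224ms @ 30/7 + 612.245ms (6/7)
7. 3673.469ms @ 36/7 + 612.245ms (6/7)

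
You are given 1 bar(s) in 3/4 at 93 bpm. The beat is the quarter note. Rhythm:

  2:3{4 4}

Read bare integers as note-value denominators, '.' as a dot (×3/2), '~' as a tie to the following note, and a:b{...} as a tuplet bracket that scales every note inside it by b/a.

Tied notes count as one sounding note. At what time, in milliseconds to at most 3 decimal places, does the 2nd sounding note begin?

1. 0.0ms @ 0 + 967.742ms (3/2)
2. 967.742ms @ 3/2 + 967.742ms (3/2)

note 2 onset = 3/2b = 967.742ms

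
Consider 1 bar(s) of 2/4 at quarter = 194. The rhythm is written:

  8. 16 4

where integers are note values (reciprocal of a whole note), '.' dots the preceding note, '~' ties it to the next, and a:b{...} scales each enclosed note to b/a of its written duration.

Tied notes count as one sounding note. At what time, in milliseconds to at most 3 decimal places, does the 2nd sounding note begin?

1. 0.0ms @ 0 + 231.959ms (3/4)
2. 231.959ms @ 3/4 + 77.32ms (1/4)
3. 309.278ms @ 1 + 309.278ms (1)

note 2 onset = 3/4b = 231.959ms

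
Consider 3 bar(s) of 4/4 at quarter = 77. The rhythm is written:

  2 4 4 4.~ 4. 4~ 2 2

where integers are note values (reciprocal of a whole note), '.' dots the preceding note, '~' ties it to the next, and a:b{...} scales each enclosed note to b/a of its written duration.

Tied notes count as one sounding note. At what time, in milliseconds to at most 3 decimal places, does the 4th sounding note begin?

note 4 onset = 4b = 3116.883ms

1. 0.0ms @ 0 + 1558.442ms (2)
2. 1558.442ms @ 2 + 779.221ms (1)
3. 2337.662ms @ 3 + 779.221ms (1)
4. 3116.883ms @ 4 + 2337.662ms (3)
5. 5454.545ms @ 7 + 2337.662ms (3)
6. 7792.208ms @ 10 + 1558.442ms (2)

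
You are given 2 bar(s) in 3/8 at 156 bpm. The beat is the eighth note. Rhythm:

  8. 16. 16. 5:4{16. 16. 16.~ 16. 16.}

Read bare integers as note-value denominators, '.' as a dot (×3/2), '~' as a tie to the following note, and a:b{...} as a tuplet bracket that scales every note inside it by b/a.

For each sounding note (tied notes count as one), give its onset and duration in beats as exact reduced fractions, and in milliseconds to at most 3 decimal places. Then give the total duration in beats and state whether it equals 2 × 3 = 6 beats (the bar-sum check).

1) 0.0ms=0b +576.923ms=3/2b
2) 576.923ms=3/2b +288.462ms=3/4b
3) 865.385ms=9/4b +288.462ms=3/4b
4) 1153.846ms=3b +230.769ms=3/5b
5) 1384.615ms=18/5b +230.769ms=3/5b
6) 1615.385ms=21/5b +461.538ms=6/5b
7) 2076.923ms=27/5b +230.769ms=3/5b
Σ=6b of 6 (156bpm 3/8) — PASS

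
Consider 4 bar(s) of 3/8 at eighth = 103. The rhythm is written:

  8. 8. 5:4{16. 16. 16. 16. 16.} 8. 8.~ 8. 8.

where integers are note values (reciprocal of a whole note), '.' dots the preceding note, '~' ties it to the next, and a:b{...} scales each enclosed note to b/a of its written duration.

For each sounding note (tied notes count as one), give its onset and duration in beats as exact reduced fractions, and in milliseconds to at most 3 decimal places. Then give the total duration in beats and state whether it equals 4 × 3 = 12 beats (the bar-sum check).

1) 0.0ms=0b +873.786ms=3/2b
2) 873.786ms=3/2b +873.786ms=3/2b
3) 1747.573ms=3b +349.515ms=3/5b
4) 2097.087ms=18/5b +349.515ms=3/5b
5) 2446.602ms=21/5b +349.515ms=3/5b
6) 2796.117ms=24/5b +349.515ms=3/5b
7) 3145.631ms=27/5b +349.515ms=3/5b
8) 3495.146ms=6b +873.786ms=3/2b
9) 4368.932ms=15/2b +1747.573ms=3b
10) 6116.505ms=21/2b +873.786ms=3/2b
Σ=12b of 12 (103bpm 3/8) — PASS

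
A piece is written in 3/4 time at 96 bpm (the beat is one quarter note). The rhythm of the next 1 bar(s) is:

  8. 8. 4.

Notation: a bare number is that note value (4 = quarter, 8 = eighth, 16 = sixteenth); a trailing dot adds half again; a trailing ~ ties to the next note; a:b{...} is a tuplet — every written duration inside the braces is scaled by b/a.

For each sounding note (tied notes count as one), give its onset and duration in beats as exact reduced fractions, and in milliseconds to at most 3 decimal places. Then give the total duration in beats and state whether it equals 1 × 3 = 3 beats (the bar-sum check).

1) 0.0ms=0b +468.75ms=3/4b
2) 468.75ms=3/4b +468.75ms=3/4b
3) 937.5ms=3/2b +937.5ms=3/2b
Σ=3b of 3 (96bpm 3/4) — PASS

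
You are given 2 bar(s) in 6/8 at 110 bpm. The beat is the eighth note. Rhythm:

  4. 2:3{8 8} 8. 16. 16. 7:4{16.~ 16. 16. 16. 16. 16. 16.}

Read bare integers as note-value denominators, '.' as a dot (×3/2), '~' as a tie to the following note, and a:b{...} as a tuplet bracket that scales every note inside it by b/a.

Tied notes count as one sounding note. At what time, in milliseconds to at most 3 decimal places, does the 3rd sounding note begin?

note 3 onset = 9/2b = 2454.545ms

1. 0.0ms @ 0 + 1636.364ms (3)
2. 1636.364ms @ 3 + 818.182ms (3/2)
3. 2454.545ms @ 9/2 + 818.182ms (3/2)
4. 3272.727ms @ 6 + 818.182ms (3/2)
5. 4090.909ms @ 15/2 + 409.091ms (3/4)
6. 4500.0ms @ 33/4 + 409.091ms (3/4)
7. 4909.091ms @ 9 + 467.532ms (6/7)
8. 5376.623ms @ 69/7 + 233.766ms (3/7)
9. 5610.39ms @ 72/7 + 233.766ms (3/7)
10. 5844.156ms @ 75/7 + 233.766ms (3/7)
11. 6077.922ms @ 78/7 + 233.766ms (3/7)
12. 6311.688ms @ 81/7 + 233.766ms (3/7)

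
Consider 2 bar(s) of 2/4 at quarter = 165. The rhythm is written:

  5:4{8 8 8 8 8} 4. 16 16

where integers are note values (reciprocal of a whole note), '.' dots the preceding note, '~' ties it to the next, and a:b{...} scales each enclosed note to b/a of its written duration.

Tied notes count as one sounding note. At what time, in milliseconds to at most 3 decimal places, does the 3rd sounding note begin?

note 3 onset = 4/5b = 290.909ms

1. 0.0ms @ 0 + 145.455ms (2/5)
2. 145.455ms @ 2/5 + 145.455ms (2/5)
3. 290.909ms @ 4/5 + 145.455ms (2/5)
4. 436.364ms @ 6/5 + 145.455ms (2/5)
5. 581.818ms @ 8/5 + 145.455ms (2/5)
6. 727.273ms @ 2 + 545.455ms (3/2)
7. 1272.727ms @ 7/2 + 90.909ms (1/4)
8. 1363.636ms @ 15/4 + 90.909ms (1/4)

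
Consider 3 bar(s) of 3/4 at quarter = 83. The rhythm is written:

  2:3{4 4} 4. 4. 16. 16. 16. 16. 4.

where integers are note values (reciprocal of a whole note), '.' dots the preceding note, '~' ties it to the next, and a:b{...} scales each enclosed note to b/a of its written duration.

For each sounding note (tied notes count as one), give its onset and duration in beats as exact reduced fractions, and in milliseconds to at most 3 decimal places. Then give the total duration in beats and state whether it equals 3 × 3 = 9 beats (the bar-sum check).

1) 0.0ms=0b +1084.337ms=3/2b
2) 1084.337ms=3/2b +1084.337ms=3/2b
3) 2168.675ms=3b +1084.337ms=3/2b
4) 3253.012ms=9/2b +1084.337ms=3/2b
5) 4337.349ms=6b +271.084ms=3/8b
6) 4608.434ms=51/8b +271.084ms=3/8b
7) 4879.518ms=27/4b +271.084ms=3/8b
8) 5150.602ms=57/8b +271.084ms=3/8b
9) 5421.687ms=15/2b +1084.337ms=3/2b
Σ=9b of 9 (83bpm 3/4) — PASS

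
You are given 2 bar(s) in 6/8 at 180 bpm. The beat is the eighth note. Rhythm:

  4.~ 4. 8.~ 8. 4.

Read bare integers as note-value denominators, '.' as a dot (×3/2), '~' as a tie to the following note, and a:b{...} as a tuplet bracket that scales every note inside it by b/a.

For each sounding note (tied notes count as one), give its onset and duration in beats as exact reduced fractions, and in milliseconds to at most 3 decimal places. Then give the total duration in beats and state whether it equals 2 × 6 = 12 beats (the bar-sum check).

1) 0.0ms=0b +2000.0ms=6b
2) 2000.0ms=6b +1000.0ms=3b
3) 3000.0ms=9b +1000.0ms=3b
Σ=12b of 12 (180bpm 6/8) — PASS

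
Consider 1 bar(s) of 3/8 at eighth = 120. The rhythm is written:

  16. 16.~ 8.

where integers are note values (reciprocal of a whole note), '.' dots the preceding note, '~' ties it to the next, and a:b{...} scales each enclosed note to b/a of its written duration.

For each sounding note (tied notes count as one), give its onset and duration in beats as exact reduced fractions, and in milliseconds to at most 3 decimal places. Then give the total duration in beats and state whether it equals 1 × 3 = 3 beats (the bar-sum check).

1) 0.0ms=0b +375.0ms=3/4b
2) 375.0ms=3/4b +1125.0ms=9/4b
Σ=3b of 3 (120bpm 3/8) — PASS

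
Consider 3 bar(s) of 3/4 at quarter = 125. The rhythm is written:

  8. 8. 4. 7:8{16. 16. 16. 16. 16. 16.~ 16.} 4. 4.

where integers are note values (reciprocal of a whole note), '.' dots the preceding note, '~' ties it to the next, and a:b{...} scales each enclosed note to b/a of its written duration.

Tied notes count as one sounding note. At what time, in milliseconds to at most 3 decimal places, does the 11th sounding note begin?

note 11 onset = 15/2b = 3600.0ms

1. 0.0ms @ 0 + 360.0ms (3/4)
2. 360.0ms @ 3/4 + 360.0ms (3/4)
3. 720.0ms @ 3/2 + 720.0ms (3/2)
4. 1440.0ms @ 3 + 205.714ms (3/7)
5. 1645.714ms @ 24/7 + 205.714ms (3/7)
6. 1851.429ms @ 27/7 + 205.714ms (3/7)
7. 2057.143ms @ 30/7 + 205.714ms (3/7)
8. 2262.857ms @ 33/7 + 205.714ms (3/7)
9. 2468.571ms @ 36/7 + 411.429ms (6/7)
10. 2880.0ms @ 6 + 720.0ms (3/2)
11. 3600.0ms @ 15/2 + 720.0ms (3/2)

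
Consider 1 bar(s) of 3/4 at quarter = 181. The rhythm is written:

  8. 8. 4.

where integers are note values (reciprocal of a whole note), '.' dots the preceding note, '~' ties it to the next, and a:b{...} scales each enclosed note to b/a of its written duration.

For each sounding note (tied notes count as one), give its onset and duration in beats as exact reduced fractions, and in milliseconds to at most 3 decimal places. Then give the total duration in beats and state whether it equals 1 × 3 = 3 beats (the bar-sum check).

1) 0.0ms=0b +248.619ms=3/4b
2) 248.619ms=3/4b +248.619ms=3/4b
3) 497.238ms=3/2b +497.238ms=3/2b
Σ=3b of 3 (181bpm 3/4) — PASS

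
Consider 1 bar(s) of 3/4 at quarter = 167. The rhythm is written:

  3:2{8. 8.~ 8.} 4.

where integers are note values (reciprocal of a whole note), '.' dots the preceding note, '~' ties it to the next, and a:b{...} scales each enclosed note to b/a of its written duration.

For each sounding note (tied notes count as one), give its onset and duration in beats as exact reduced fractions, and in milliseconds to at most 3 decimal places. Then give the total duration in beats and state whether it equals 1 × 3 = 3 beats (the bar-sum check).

1) 0.0ms=0b +179.641ms=1/2b
2) 179.641ms=1/2b +359.281ms=1b
3) 538.922ms=3/2b +538.922ms=3/2b
Σ=3b of 3 (167bpm 3/4) — PASS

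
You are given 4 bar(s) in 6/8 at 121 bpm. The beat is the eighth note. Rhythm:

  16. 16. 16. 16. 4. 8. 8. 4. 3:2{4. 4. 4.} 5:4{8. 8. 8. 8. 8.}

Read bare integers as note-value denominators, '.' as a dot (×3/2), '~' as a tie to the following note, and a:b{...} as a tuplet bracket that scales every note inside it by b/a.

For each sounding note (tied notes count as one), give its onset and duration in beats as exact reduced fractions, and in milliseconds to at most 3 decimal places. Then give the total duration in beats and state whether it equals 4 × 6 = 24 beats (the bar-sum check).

1) 0.0ms=0b +371.901ms=3/4b
2) 371.901ms=3/4b +371.901ms=3/4b
3) 743.802ms=3/2b +371.901ms=3/4b
4) 1115.702ms=9/4b +371.901ms=3/4b
5) 1487.603ms=3b +1487.603ms=3b
6) 2975.207ms=6b +743.802ms=3/2b
7) 3719.008ms=15/2b +743.802ms=3/2b
8) 4462.81ms=9b +1487.603ms=3b
9) 5950.413ms=12b +991.736ms=2b
10) 6942.149ms=14b +991.736ms=2b
11) 7933.884ms=16b +991.736ms=2b
12) 8925.62ms=18b +595.041ms=6/5b
13) 9520.661ms=96/5b +595.041ms=6/5b
14) 10115.702ms=102/5b +595.041ms=6/5b
15) 10710.744ms=108/5b +595.041ms=6/5b
16) 11305.785ms=114/5b +595.041ms=6/5b
Σ=24b of 24 (121bpm 6/8) — PASS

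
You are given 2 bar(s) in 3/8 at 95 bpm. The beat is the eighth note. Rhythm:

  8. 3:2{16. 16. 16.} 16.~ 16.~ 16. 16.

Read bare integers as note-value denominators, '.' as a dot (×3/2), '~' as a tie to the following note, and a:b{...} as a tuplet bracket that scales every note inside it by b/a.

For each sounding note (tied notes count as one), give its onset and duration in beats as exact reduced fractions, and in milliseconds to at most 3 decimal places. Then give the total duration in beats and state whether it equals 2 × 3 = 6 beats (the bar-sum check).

1) 0.0ms=0b +947.368ms=3/2b
2) 947.368ms=3/2b +315.789ms=1/2b
3) 1263.158ms=2b +315.789ms=1/2b
4) 1578.947ms=5/2b +315.789ms=1/2b
5) 1894.737ms=3b +1421.053ms=9/4b
6) 3315.789ms=21/4b +473.684ms=3/4b
Σ=6b of 6 (95bpm 3/8) — PASS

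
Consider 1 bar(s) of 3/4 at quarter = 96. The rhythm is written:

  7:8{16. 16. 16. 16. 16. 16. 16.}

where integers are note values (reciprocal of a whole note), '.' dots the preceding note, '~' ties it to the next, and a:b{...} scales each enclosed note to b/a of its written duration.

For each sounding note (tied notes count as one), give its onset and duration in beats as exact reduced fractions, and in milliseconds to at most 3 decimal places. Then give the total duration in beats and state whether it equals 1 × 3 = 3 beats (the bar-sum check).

1) 0.0ms=0b +267.857ms=3/7b
2) 267.857ms=3/7b +267.857ms=3/7b
3) 535.714ms=6/7b +267.857ms=3/7b
4) 803.571ms=9/7b +267.857ms=3/7b
5) 1071.429ms=12/7b +267.857ms=3/7b
6) 1339.286ms=15/7b +267.857ms=3/7b
7) 1607.143ms=18/7b +267.857ms=3/7b
Σ=3b of 3 (96bpm 3/4) — PASS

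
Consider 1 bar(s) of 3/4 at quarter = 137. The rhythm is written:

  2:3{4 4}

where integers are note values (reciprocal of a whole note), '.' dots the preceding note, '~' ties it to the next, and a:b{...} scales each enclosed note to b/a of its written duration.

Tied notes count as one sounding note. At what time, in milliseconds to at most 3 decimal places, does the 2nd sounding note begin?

1. 0.0ms @ 0 + 656.934ms (3/2)
2. 656.934ms @ 3/2 + 656.934ms (3/2)

note 2 onset = 3/2b = 656.934ms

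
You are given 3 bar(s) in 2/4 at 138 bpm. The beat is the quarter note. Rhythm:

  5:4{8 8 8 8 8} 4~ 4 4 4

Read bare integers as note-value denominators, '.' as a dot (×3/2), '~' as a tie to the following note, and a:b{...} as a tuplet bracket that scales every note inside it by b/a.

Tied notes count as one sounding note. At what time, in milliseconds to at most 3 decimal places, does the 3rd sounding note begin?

1. 0.0ms @ 0 + 173.913ms (2/5)
2. 173.913ms @ 2/5 + 173.913ms (2/5)
3. 347.826ms @ 4/5 + 173.913ms (2/5)
4. 521.739ms @ 6/5 + 173.913ms (2/5)
5. 695.652ms @ 8/5 + 173.913ms (2/5)
6. 869.565ms @ 2 + 869.565ms (2)
7. 1739.13ms @ 4 + 434.783ms (1)
8. 2173.913ms @ 5 + 434.783ms (1)

note 3 onset = 4/5b = 347.826ms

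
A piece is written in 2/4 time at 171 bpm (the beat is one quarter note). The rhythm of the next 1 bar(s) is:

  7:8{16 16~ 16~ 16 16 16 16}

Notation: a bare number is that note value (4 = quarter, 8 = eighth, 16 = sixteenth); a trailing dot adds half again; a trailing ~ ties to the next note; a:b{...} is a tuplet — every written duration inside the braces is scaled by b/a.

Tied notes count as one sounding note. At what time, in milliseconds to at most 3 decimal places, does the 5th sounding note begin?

note 5 onset = 12/7b = 601.504ms

1. 0.0ms @ 0 + 100.251ms (2/7)
2. 100.251ms @ 2/7 + 300.752ms (6/7)
3. 401.003ms @ 8/7 + 100.251ms (2/7)
4. 501.253ms @ 10/7 + 100.251ms (2/7)
5. 601.504ms @ 12/7 + 100.251ms (2/7)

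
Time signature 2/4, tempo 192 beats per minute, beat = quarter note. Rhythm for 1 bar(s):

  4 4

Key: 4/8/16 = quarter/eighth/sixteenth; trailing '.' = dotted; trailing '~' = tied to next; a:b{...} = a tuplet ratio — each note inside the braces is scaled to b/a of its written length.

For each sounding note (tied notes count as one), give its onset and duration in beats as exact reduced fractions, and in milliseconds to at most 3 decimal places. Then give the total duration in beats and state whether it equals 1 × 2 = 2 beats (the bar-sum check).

1) 0.0ms=0b +312.5ms=1b
2) 312.5ms=1b +312.5ms=1b
Σ=2b of 2 (192bpm 2/4) — PASS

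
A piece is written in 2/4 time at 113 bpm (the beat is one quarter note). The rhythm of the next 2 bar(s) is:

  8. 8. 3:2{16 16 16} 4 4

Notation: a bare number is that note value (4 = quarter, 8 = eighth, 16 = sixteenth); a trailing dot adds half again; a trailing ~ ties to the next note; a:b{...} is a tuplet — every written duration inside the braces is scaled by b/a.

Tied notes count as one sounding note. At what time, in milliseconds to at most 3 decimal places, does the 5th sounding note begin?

1. 0.0ms @ 0 + 398.23ms (3/4)
2. 398.23ms @ 3/4 + 398.23ms (3/4)
3. 796.46ms @ 3/2 + 88.496ms (1/6)
4. 884.956ms @ 5/3 + 88.496ms (1/6)
5. 973.451ms @ 11/6 + 88.496ms (1/6)
6. 1061.947ms @ 2 + 530.973ms (1)
7. 1592.92ms @ 3 + 530.973ms (1)

note 5 onset = 11/6b = 973.451ms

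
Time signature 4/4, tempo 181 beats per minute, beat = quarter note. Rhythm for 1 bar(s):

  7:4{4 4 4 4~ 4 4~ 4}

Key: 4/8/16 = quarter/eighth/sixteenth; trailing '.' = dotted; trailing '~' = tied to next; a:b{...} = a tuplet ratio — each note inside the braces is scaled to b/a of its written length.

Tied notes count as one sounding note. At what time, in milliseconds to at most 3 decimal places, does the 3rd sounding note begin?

note 3 onset = 8/7b = 378.848ms

1. 0.0ms @ 0 + 189.424ms (4/7)
2. 189.424ms @ 4/7 + 189.424ms (4/7)
3. 378.848ms @ 8/7 + 189.424ms (4/7)
4. 568.272ms @ 12/7 + 378.848ms (8/7)
5. 947.119ms @ 20/7 + 378.848ms (8/7)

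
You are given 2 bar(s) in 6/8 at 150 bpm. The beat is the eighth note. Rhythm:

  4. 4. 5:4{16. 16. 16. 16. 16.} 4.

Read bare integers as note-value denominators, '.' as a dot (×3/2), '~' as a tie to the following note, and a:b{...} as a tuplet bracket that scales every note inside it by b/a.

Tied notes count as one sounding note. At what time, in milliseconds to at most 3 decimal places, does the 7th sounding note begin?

1. 0.0ms @ 0 + 1200.0ms (3)
2. 1200.0ms @ 3 + 1200.0ms (3)
3. 2400.0ms @ 6 + 240.0ms (3/5)
4. 2640.0ms @ 33/5 + 240.0ms (3/5)
5. 2880.0ms @ 36/5 + 240.0ms (3/5)
6. 3120.0ms @ 39/5 + 240.0ms (3/5)
7. 3360.0ms @ 42/5 + 240.0ms (3/5)
8. 3600.0ms @ 9 + 1200.0ms (3)

note 7 onset = 42/5b = 3360.0ms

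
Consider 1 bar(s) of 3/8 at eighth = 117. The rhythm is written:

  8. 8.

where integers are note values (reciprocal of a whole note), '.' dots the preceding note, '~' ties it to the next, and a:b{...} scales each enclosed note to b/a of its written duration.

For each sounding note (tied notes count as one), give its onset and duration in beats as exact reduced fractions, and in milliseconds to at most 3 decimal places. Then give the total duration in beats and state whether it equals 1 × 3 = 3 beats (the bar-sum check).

1) 0.0ms=0b +769.231ms=3/2b
2) 769.231ms=3/2b +769.231ms=3/2b
Σ=3b of 3 (117bpm 3/8) — PASS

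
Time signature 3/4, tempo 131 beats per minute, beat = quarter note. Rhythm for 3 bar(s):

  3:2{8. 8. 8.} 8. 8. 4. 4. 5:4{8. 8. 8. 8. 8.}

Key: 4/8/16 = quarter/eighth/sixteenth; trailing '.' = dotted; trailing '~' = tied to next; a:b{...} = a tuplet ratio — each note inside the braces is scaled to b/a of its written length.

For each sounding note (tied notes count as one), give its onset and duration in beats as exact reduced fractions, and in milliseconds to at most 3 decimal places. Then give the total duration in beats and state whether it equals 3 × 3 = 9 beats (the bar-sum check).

1) 0.0ms=0b +229.008ms=1/2b
2) 229.008ms=1/2b +229.008ms=1/2b
3) 458.015ms=1b +229.008ms=1/2b
4) 687.023ms=3/2b +343.511ms=3/4b
5) 1030.534ms=9/4b +343.511ms=3/4b
6) 1374.046ms=3b +687.023ms=3/2b
7) 2061.069ms=9/2b +687.023ms=3/2b
8) 2748.092ms=6b +274.809ms=3/5b
9) 3022.901ms=33/5b +274.809ms=3/5b
10) 3297.71ms=36/5b +274.809ms=3/5b
11) 3572.519ms=39/5b +274.809ms=3/5b
12) 3847.328ms=42/5b +274.809ms=3/5b
Σ=9b of 9 (131bpm 3/4) — PASS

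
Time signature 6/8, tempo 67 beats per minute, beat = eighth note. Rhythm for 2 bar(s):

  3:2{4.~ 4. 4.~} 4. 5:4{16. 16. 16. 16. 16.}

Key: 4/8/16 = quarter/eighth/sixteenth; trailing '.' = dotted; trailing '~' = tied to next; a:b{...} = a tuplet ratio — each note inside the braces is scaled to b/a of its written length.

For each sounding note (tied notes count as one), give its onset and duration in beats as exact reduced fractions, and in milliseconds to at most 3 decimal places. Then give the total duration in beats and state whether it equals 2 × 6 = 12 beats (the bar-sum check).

1) 0.0ms=0b +3582.09ms=4b
2) 3582.09ms=4b +4477.612ms=5b
3) 8059.701ms=9b +537.313ms=3/5b
4) 8597.015ms=48/5b +537.313ms=3/5b
5) 9134.328ms=51/5b +537.313ms=3/5b
6) 9671.642ms=54/5b +537.313ms=3/5b
7) 10208.955ms=57/5b +537.313ms=3/5b
Σ=12b of 12 (67bpm 6/8) — PASS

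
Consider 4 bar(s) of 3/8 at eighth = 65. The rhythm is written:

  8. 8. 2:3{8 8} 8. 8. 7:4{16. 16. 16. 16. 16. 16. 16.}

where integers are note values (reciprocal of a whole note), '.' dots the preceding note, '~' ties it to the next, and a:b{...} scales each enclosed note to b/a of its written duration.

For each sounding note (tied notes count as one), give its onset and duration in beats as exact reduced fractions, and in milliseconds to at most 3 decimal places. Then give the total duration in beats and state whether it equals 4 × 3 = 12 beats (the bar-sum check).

1) 0.0ms=0b +1384.615ms=3/2b
2) 1384.615ms=3/2b +1384.615ms=3/2b
3) 2769.231ms=3b +1384.615ms=3/2b
4) 4153.846ms=9/2b +1384.615ms=3/2b
5) 5538.462ms=6b +1384.615ms=3/2b
6) 6923.077ms=15/2b +1384.615ms=3/2b
7) 8307.692ms=9b +395.604ms=3/7b
8) 8703.297ms=66/7b +395.604ms=3/7b
9) 9098.901ms=69/7b +395.604ms=3/7b
10) 9494.505ms=72/7b +395.604ms=3/7b
11) 9890.11ms=75/7b +395.604ms=3/7b
12) 10285.714ms=78/7b +395.604ms=3/7b
13) 10681.319ms=81/7b +395.604ms=3/7b
Σ=12b of 12 (65bpm 3/8) — PASS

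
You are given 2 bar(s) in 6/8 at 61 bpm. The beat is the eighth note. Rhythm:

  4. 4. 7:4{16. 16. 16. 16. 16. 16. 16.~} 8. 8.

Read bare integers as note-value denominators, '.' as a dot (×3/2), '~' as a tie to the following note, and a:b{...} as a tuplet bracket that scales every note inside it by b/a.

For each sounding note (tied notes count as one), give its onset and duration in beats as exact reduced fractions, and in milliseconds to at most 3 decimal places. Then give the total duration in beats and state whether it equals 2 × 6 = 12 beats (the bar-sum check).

1) 0.0ms=0b +2950.82ms=3b
2) 2950.82ms=3b +2950.82ms=3b
3) 5901.639ms=6b +421.546ms=3/7b
4) 6323.185ms=45/7b +421.546ms=3/7b
5) 6744.731ms=48/7b +421.546ms=3/7b
6) 7166.276ms=51/7b +421.546ms=3/7b
7) 7587.822ms=54/7b +421.546ms=3/7b
8) 8009.368ms=57/7b +421.546ms=3/7b
9) 8430.913ms=60/7b +1896.956ms=27/14b
10) 10327.869ms=21/2b +1475.41ms=3/2b
Σ=12b of 12 (61bpm 6/8) — PASS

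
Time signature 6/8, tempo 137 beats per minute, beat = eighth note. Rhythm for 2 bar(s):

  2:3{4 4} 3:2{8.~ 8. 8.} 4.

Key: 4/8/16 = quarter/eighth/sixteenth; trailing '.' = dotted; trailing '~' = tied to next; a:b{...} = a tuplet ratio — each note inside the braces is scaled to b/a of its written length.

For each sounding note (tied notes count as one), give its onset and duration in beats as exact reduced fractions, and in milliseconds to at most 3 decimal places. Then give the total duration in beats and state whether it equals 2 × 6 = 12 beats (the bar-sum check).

1) 0.0ms=0b +1313.869ms=3b
2) 1313.869ms=3b +1313.869ms=3b
3) 2627.737ms=6b +875.912ms=2b
4) 3503.65ms=8b +437.956ms=1b
5) 3941.606ms=9b +1313.869ms=3b
Σ=12b of 12 (137bpm 6/8) — PASS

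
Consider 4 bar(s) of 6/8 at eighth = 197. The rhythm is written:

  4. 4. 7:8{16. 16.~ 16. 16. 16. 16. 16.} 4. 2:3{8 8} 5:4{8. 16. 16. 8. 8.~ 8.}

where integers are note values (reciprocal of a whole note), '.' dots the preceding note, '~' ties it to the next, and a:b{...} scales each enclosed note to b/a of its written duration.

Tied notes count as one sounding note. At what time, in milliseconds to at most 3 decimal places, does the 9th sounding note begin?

note 9 onset = 12b = 3654.822ms

1. 0.0ms @ 0 + 913.706ms (3)
2. 913.706ms @ 3 + 913.706ms (3)
3. 1827.411ms @ 6 + 261.059ms (6/7)
4. 2088.47ms @ 48/7 + 522.117ms (12/7)
5. 2610.587ms @ 60/7 + 261.059ms (6/7)
6. 2871.646ms @ 66/7 + 261.059ms (6/7)
7. 3132.705ms @ 72/7 + 261.059ms (6/7)
8. 3393.764ms @ 78/7 + 261.059ms (6/7)
9. 3654.822ms @ 12 + 913.706ms (3)
10. 4568.528ms @ 15 + 456.853ms (3/2)
11. 5025.381ms @ 33/2 + 456.853ms (3/2)
12. 5482.234ms @ 18 + 365.482ms (6/5)
13. 5847.716ms @ 96/5 + 182.741ms (3/5)
14. 6030.457ms @ 99/5 + 182.741ms (3/5)
15. 6213.198ms @ 102/5 + 365.482ms (6/5)
16. 6578.68ms @ 108/5 + 730.964ms (12/5)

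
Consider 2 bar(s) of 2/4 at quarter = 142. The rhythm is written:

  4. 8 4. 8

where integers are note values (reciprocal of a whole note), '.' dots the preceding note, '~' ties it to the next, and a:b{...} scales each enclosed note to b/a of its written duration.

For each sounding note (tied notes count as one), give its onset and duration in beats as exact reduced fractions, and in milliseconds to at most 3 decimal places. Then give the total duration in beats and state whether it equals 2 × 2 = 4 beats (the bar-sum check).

1) 0.0ms=0b +633.803ms=3/2b
2) 633.803ms=3/2b +211.268ms=1/2b
3) 845.07ms=2b +633.803ms=3/2b
4) 1478.873ms=7/2b +211.268ms=1/2b
Σ=4b of 4 (142bpm 2/4) — PASS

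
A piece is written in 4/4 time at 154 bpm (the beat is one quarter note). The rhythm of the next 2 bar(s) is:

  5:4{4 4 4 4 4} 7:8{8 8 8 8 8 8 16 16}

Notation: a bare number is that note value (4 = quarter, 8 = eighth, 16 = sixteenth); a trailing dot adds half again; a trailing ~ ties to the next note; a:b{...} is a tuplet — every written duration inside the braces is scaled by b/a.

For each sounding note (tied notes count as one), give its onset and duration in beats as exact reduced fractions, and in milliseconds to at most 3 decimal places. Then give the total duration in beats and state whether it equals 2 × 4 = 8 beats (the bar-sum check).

1) 0.0ms=0b +311.688ms=4/5b
2) 311.688ms=4/5b +311.688ms=4/5b
3) 623.377ms=8/5b +311.688ms=4/5b
4) 935.065ms=12/5b +311.688ms=4/5b
5) 1246.753ms=16/5b +311.688ms=4/5b
6) 1558.442ms=4b +222.635ms=4/7b
7) 1781.076ms=32/7b +222.635ms=4/7b
8) 2003.711ms=36/7b +222.635ms=4/7b
9) 2226.345ms=40/7b +222.635ms=4/7b
10) 2448.98ms=44/7b +222.635ms=4/7b
11) 2671.614ms=48/7b +222.635ms=4/7b
12) 2894.249ms=52/7b +111.317ms=2/7b
13) 3005.566ms=54/7b +111.317ms=2/7b
Σ=8b of 8 (154bpm 4/4) — PASS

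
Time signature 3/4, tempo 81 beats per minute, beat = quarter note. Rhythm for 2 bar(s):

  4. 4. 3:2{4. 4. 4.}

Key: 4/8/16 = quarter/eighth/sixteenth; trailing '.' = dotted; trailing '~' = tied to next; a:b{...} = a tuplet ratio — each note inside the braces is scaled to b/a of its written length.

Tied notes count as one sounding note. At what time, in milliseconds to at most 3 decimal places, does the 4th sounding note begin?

note 4 onset = 4b = 2962.963ms

1. 0.0ms @ 0 + 1111.111ms (3/2)
2. 1111.111ms @ 3/2 + 1111.111ms (3/2)
3. 2222.222ms @ 3 + 740.741ms (1)
4. 2962.963ms @ 4 + 740.741ms (1)
5. 3703.704ms @ 5 + 740.741ms (1)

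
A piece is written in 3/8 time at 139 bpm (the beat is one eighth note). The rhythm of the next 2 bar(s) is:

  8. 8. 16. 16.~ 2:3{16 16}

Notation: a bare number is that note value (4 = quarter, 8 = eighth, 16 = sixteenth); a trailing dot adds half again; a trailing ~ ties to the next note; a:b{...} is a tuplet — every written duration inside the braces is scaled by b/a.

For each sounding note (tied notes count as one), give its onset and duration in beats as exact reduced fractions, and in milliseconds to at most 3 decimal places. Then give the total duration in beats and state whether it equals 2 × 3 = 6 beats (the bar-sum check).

1) 0.0ms=0b +647.482ms=3/2b
2) 647.482ms=3/2b +647.482ms=3/2b
3) 1294.964ms=3b +323.741ms=3/4b
4) 1618.705ms=15/4b +647.482ms=3/2b
5) 2266.187ms=21/4b +323.741ms=3/4b
Σ=6b of 6 (139bpm 3/8) — PASS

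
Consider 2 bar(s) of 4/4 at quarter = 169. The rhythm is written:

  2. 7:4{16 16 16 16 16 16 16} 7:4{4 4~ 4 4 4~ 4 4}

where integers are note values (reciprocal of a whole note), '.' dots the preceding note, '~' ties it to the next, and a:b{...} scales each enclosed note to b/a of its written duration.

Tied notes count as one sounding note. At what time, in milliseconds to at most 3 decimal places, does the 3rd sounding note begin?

1. 0.0ms @ 0 + 1065.089ms (3)
2. 1065.089ms @ 3 + 50.719ms (1/7)
3. 1115.807ms @ 22/7 + 50.719ms (1/7)
4. 1166.526ms @ 23/7 + 50.719ms (1/7)
5. 1217.244ms @ 24/7 + 50.719ms (1/7)
6. 1267.963ms @ 25/7 + 50.719ms (1/7)
7. 1318.681ms @ 26/7 + 50.719ms (1/7)
8. 1369.4ms @ 27/7 + 50.719ms (1/7)
9. 1420.118ms @ 4 + 202.874ms (4/7)
10. 1622.992ms @ 32/7 + 405.748ms (8/7)
11. 2028.74ms @ 40/7 + 202.874ms (4/7)
12. 2231.615ms @ 44/7 + 405.748ms (8/7)
13. 2637.363ms @ 52/7 + 202.874ms (4/7)

note 3 onset = 22/7b = 1115.807ms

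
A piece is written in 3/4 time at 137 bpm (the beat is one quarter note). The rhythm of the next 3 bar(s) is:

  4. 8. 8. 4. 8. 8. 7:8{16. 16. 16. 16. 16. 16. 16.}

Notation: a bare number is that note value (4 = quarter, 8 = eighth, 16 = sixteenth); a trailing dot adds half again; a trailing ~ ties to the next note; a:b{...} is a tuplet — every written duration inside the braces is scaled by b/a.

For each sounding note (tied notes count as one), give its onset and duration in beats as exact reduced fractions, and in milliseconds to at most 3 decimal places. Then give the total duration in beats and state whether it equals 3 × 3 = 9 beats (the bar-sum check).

1) 0.0ms=0b +656.934ms=3/2b
2) 656.934ms=3/2b +328.467ms=3/4b
3) 985.401ms=9/4b +328.467ms=3/4b
4) 1313.869ms=3b +656.934ms=3/2b
5) 1970.803ms=9/2b +328.467ms=3/4b
6) 2299.27ms=21/4b +328.467ms=3/4b
7) 2627.737ms=6b +187.696ms=3/7b
8) 2815.433ms=45/7b +187.696ms=3/7b
9) 3003.128ms=48/7b +187.696ms=3/7b
10) 3190.824ms=51/7b +187.696ms=3/7b
11) 3378.519ms=54/7b +187.696ms=3/7b
12) 3566.215ms=57/7b +187.696ms=3/7b
13) 3753.91ms=60/7b +187.696ms=3/7b
Σ=9b of 9 (137bpm 3/4) — PASS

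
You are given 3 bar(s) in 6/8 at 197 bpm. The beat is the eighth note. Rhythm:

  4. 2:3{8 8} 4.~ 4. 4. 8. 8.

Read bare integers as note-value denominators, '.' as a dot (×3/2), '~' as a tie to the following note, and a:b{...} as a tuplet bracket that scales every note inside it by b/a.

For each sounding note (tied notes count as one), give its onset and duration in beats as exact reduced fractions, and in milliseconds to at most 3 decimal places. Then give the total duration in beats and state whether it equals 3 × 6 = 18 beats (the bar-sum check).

1) 0.0ms=0b +913.706ms=3b
2) 913.706ms=3b +456.853ms=3/2b
3) 1370.558ms=9/2b +456.853ms=3/2b
4) 1827.411ms=6b +1827.411ms=6b
5) 3654.822ms=12b +913.706ms=3b
6) 4568.528ms=15b +456.853ms=3/2b
7) 5025.381ms=33/2b +456.853ms=3/2b
Σ=18b of 18 (197bpm 6/8) — PASS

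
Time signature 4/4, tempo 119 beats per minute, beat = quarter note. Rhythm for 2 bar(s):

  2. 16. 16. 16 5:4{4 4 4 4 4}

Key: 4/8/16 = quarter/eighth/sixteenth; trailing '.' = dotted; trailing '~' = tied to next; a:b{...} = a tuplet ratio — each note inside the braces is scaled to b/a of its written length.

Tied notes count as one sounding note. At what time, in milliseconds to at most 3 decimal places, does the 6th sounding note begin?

note 6 onset = 24/5b = 2420.168ms

1. 0.0ms @ 0 + 1512.605ms (3)
2. 1512.605ms @ 3 + 189.076ms (3/8)
3. 1701.681ms @ 27/8 + 189.076ms (3/8)
4. 1890.756ms @ 15/4 + 126.05ms (1/4)
5. 2016.807ms @ 4 + 403.361ms (4/5)
6. 2420.168ms @ 24/5 + 403.361ms (4/5)
7. 2823.529ms @ 28/5 + 403.361ms (4/5)
8. 3226.891ms @ 32/5 + 403.361ms (4/5)
9. 3630.252ms @ 36/5 + 403.361ms (4/5)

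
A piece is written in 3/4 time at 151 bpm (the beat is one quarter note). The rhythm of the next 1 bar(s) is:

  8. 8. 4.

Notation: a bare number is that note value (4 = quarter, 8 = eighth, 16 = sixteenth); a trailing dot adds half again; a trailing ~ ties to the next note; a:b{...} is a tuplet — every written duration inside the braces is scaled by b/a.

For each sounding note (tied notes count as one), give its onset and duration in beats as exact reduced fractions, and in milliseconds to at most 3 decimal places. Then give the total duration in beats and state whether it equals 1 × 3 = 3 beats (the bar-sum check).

1) 0.0ms=0b +298.013ms=3/4b
2) 298.013ms=3/4b +298.013ms=3/4b
3) 596.026ms=3/2b +596.026ms=3/2b
Σ=3b of 3 (151bpm 3/4) — PASS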